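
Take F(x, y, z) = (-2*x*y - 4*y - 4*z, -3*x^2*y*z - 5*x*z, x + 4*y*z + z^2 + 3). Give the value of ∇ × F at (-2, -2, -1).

(∇×F)₁ = ∂F₃/∂y − ∂F₂/∂z = 3*x^2*y + 5*x + 4*z
(∇×F)₂ = ∂F₁/∂z − ∂F₃/∂x = -5
(∇×F)₃ = ∂F₂/∂x − ∂F₁/∂y = -6*x*y*z + 2*x - 5*z + 4
∇×F = (3*x^2*y + 5*x + 4*z, -5, -6*x*y*z + 2*x - 5*z + 4)
At (-2, -2, -1): (-38, -5, 29).

(-38, -5, 29)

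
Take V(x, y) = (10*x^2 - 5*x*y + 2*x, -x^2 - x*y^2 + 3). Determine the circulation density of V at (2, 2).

2

∂V₂/∂x = -2*x - y^2
∂V₁/∂y = -5*x
Scalar curl = 3*x - y^2
At (2, 2): 2.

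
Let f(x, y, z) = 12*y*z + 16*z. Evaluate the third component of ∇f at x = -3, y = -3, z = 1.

-20

(∇f)_3 = ∂f/∂z = 12*y + 16
At (-3, -3, 1): -20.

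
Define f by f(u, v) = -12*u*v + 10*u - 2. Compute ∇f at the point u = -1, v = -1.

∂f/∂u = -12*v + 10
∂f/∂v = -12*u
∇f = (-12*v + 10, -12*u)
At (-1, -1): (22, 12).

(22, 12)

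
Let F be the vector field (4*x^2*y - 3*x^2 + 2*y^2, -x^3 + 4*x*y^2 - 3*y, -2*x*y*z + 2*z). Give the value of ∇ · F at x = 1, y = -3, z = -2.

∂F₁/∂x = 8*x*y - 6*x
∂F₂/∂y = 8*x*y - 3
∂F₃/∂z = -2*x*y + 2
∇·F = 14*x*y - 6*x - 1
At (1, -3, -2): -49.

-49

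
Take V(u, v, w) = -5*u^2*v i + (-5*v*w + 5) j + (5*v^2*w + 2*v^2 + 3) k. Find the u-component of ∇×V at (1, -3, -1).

3

(∇×V)_1 = ∂V₃/∂v − ∂V₂/∂w
= 10*v*w + 4*v − (-5*v)
= 10*v*w + 9*v
At (1, -3, -1): 3.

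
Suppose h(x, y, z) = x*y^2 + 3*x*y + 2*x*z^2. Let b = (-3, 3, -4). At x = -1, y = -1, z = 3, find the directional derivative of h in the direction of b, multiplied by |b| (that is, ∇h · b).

-3

∂h/∂x = y^2 + 3*y + 2*z^2
∂h/∂y = 2*x*y + 3*x
∂h/∂z = 4*x*z
∇h at (-1, -1, 3) = (16, -1, -12)
∇h · b = (16)(-3) + (-1)(3) + (-12)(-4) = -3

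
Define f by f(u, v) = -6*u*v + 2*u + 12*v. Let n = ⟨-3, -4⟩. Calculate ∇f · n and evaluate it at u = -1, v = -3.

∂f/∂u = -6*v + 2
∂f/∂v = -6*u + 12
∇f at (-1, -3) = (20, 18)
∇f · n = (20)(-3) + (18)(-4) = -132

-132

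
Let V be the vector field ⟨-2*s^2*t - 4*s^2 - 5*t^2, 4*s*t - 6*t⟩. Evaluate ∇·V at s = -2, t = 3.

26

∂V₁/∂s = -4*s*t - 8*s
∂V₂/∂t = 4*s - 6
∇·V = -4*s*t - 4*s - 6
At (-2, 3): 26.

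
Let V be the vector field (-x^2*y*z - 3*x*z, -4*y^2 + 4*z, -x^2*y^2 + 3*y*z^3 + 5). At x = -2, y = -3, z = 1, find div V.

∂V₁/∂x = -2*x*y*z - 3*z
∂V₂/∂y = -8*y
∂V₃/∂z = 9*y*z^2
∇·V = -2*x*y*z + 9*y*z^2 - 8*y - 3*z
At (-2, -3, 1): -18.

-18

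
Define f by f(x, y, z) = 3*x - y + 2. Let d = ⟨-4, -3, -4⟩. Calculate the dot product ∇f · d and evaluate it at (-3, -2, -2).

∂f/∂x = 3
∂f/∂y = -1
∂f/∂z = 0
∇f at (-3, -2, -2) = (3, -1, 0)
∇f · d = (3)(-4) + (-1)(-3) + (0)(-4) = -9

-9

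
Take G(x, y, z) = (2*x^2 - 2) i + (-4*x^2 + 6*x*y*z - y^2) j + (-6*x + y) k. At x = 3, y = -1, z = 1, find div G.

32

∂G₁/∂x = 4*x
∂G₂/∂y = 6*x*z - 2*y
∂G₃/∂z = 0
∇·G = 6*x*z + 4*x - 2*y
At (3, -1, 1): 32.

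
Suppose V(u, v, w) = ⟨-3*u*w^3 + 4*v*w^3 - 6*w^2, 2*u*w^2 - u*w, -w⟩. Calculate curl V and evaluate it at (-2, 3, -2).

(-18, 240, 42)

(∇×V)₁ = ∂V₃/∂v − ∂V₂/∂w = -4*u*w + u
(∇×V)₂ = ∂V₁/∂w − ∂V₃/∂u = -9*u*w^2 + 12*v*w^2 - 12*w
(∇×V)₃ = ∂V₂/∂u − ∂V₁/∂v = -4*w^3 + 2*w^2 - w
∇×V = (-4*u*w + u, -9*u*w^2 + 12*v*w^2 - 12*w, -4*w^3 + 2*w^2 - w)
At (-2, 3, -2): (-18, 240, 42).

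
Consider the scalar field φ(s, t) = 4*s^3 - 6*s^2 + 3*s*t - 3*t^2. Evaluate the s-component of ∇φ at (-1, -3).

15

(∇φ)_1 = ∂φ/∂s = 12*s^2 - 12*s + 3*t
At (-1, -3): 15.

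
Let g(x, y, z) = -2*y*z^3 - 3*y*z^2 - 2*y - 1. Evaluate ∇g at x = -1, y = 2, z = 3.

∂g/∂x = 0
∂g/∂y = -2*z^3 - 3*z^2 - 2
∂g/∂z = -6*y*z^2 - 6*y*z
∇g = (0, -2*z^3 - 3*z^2 - 2, -6*y*z^2 - 6*y*z)
At (-1, 2, 3): (0, -83, -144).

(0, -83, -144)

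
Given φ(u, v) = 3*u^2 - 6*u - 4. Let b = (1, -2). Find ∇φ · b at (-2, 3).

∂φ/∂u = 6*u - 6
∂φ/∂v = 0
∇φ at (-2, 3) = (-18, 0)
∇φ · b = (-18)(1) + (0)(-2) = -18

-18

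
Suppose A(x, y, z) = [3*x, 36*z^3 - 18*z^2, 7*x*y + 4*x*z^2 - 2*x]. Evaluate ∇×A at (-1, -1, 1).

(∇×A)₁ = ∂A₃/∂y − ∂A₂/∂z = 7*x - 108*z^2 + 36*z
(∇×A)₂ = ∂A₁/∂z − ∂A₃/∂x = -7*y - 4*z^2 + 2
(∇×A)₃ = ∂A₂/∂x − ∂A₁/∂y = 0
∇×A = (7*x - 108*z^2 + 36*z, -7*y - 4*z^2 + 2, 0)
At (-1, -1, 1): (-79, 5, 0).

(-79, 5, 0)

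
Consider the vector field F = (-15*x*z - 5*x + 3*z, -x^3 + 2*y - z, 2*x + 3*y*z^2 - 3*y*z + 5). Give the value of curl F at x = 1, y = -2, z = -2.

(∇×F)₁ = ∂F₃/∂y − ∂F₂/∂z = 3*z^2 - 3*z + 1
(∇×F)₂ = ∂F₁/∂z − ∂F₃/∂x = -15*x + 1
(∇×F)₃ = ∂F₂/∂x − ∂F₁/∂y = -3*x^2
∇×F = (3*z^2 - 3*z + 1, -15*x + 1, -3*x^2)
At (1, -2, -2): (19, -14, -3).

(19, -14, -3)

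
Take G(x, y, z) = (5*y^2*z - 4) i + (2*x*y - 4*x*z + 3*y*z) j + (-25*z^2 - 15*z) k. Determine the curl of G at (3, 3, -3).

(3, 45, 108)

(∇×G)₁ = ∂G₃/∂y − ∂G₂/∂z = 4*x - 3*y
(∇×G)₂ = ∂G₁/∂z − ∂G₃/∂x = 5*y^2
(∇×G)₃ = ∂G₂/∂x − ∂G₁/∂y = -10*y*z + 2*y - 4*z
∇×G = (4*x - 3*y, 5*y^2, -10*y*z + 2*y - 4*z)
At (3, 3, -3): (3, 45, 108).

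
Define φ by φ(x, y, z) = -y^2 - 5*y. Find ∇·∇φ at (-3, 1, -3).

∂²φ/∂x² = 0
∂²φ/∂y² = -2
∂²φ/∂z² = 0
∇²φ = -2
At (-3, 1, -3): -2.

-2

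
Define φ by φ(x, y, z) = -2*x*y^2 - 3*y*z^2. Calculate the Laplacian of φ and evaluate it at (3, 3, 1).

-30

∂²φ/∂x² = 0
∂²φ/∂y² = -4*x
∂²φ/∂z² = -6*y
∇²φ = -4*x - 6*y
At (3, 3, 1): -30.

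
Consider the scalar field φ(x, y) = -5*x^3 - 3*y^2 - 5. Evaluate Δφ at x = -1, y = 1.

24

∂²φ/∂x² = -30*x
∂²φ/∂y² = -6
∇²φ = -30*x - 6
At (-1, 1): 24.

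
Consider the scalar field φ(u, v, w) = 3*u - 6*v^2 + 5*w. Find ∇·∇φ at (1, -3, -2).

-12

∂²φ/∂u² = 0
∂²φ/∂v² = -12
∂²φ/∂w² = 0
∇²φ = -12
At (1, -3, -2): -12.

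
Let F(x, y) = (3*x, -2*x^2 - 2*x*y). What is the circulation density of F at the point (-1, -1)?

6

∂F₂/∂x = -4*x - 2*y
∂F₁/∂y = 0
Scalar curl = -4*x - 2*y
At (-1, -1): 6.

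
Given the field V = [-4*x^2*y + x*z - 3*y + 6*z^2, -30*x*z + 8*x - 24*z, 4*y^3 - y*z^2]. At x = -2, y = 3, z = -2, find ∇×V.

(∇×V)₁ = ∂V₃/∂y − ∂V₂/∂z = 30*x + 12*y^2 - z^2 + 24
(∇×V)₂ = ∂V₁/∂z − ∂V₃/∂x = x + 12*z
(∇×V)₃ = ∂V₂/∂x − ∂V₁/∂y = 4*x^2 - 30*z + 11
∇×V = (30*x + 12*y^2 - z^2 + 24, x + 12*z, 4*x^2 - 30*z + 11)
At (-2, 3, -2): (68, -26, 87).

(68, -26, 87)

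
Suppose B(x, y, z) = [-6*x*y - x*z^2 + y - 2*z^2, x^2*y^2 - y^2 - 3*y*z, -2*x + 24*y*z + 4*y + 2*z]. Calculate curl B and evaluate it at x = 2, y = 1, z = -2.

(∇×B)₁ = ∂B₃/∂y − ∂B₂/∂z = 3*y + 24*z + 4
(∇×B)₂ = ∂B₁/∂z − ∂B₃/∂x = -2*x*z - 4*z + 2
(∇×B)₃ = ∂B₂/∂x − ∂B₁/∂y = 2*x*y^2 + 6*x - 1
∇×B = (3*y + 24*z + 4, -2*x*z - 4*z + 2, 2*x*y^2 + 6*x - 1)
At (2, 1, -2): (-41, 18, 15).

(-41, 18, 15)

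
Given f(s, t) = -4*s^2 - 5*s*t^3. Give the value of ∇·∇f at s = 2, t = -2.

112

∂²f/∂s² = -8
∂²f/∂t² = -30*s*t
∇²f = -30*s*t - 8
At (2, -2): 112.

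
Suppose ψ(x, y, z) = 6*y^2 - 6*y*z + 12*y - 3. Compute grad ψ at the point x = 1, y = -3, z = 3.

(0, -42, 18)

∂ψ/∂x = 0
∂ψ/∂y = 12*y - 6*z + 12
∂ψ/∂z = -6*y
∇ψ = (0, 12*y - 6*z + 12, -6*y)
At (1, -3, 3): (0, -42, 18).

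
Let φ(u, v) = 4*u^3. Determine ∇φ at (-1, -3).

(12, 0)

∂φ/∂u = 12*u^2
∂φ/∂v = 0
∇φ = (12*u^2, 0)
At (-1, -3): (12, 0).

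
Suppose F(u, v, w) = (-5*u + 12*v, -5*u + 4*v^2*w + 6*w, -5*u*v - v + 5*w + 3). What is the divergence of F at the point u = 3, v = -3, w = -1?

24

∂F₁/∂u = -5
∂F₂/∂v = 8*v*w
∂F₃/∂w = 5
∇·F = 8*v*w
At (3, -3, -1): 24.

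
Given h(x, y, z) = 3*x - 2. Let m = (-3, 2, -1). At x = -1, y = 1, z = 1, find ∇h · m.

-9

∂h/∂x = 3
∂h/∂y = 0
∂h/∂z = 0
∇h at (-1, 1, 1) = (3, 0, 0)
∇h · m = (3)(-3) + (0)(2) + (0)(-1) = -9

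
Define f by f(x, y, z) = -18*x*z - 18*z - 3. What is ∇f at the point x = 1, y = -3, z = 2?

∂f/∂x = -18*z
∂f/∂y = 0
∂f/∂z = -18*x - 18
∇f = (-18*z, 0, -18*x - 18)
At (1, -3, 2): (-36, 0, -36).

(-36, 0, -36)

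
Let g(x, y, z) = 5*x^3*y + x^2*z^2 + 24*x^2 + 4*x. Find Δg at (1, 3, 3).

158

∂²g/∂x² = 2*(15*x*y + z^2 + 24)
∂²g/∂y² = 0
∂²g/∂z² = 2*x^2
∇²g = 2*x^2 + 30*x*y + 2*z^2 + 48
At (1, 3, 3): 158.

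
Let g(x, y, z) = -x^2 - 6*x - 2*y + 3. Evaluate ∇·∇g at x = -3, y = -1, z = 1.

∂²g/∂x² = -2
∂²g/∂y² = 0
∂²g/∂z² = 0
∇²g = -2
At (-3, -1, 1): -2.

-2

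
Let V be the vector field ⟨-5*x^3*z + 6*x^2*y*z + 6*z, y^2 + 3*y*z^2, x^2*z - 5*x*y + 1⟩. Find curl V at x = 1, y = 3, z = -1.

(13, 36, 6)

(∇×V)₁ = ∂V₃/∂y − ∂V₂/∂z = -5*x - 6*y*z
(∇×V)₂ = ∂V₁/∂z − ∂V₃/∂x = -5*x^3 + 6*x^2*y - 2*x*z + 5*y + 6
(∇×V)₃ = ∂V₂/∂x − ∂V₁/∂y = -6*x^2*z
∇×V = (-5*x - 6*y*z, -5*x^3 + 6*x^2*y - 2*x*z + 5*y + 6, -6*x^2*z)
At (1, 3, -1): (13, 36, 6).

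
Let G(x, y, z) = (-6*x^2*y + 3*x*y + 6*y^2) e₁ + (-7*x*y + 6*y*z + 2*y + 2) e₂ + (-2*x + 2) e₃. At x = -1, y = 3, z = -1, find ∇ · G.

∂G₁/∂x = -12*x*y + 3*y
∂G₂/∂y = -7*x + 6*z + 2
∂G₃/∂z = 0
∇·G = -12*x*y - 7*x + 3*y + 6*z + 2
At (-1, 3, -1): 48.

48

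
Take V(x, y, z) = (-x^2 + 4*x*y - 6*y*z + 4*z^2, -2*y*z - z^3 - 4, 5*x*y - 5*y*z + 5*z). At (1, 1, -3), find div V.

∂V₁/∂x = -2*x + 4*y
∂V₂/∂y = -2*z
∂V₃/∂z = -5*y + 5
∇·V = -2*x - y - 2*z + 5
At (1, 1, -3): 8.

8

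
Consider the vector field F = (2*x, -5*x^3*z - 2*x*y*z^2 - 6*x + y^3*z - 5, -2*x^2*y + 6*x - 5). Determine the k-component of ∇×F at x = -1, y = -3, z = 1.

-15

(∇×F)_3 = ∂F₂/∂x − ∂F₁/∂y
= -15*x^2*z - 2*y*z^2 - 6 − (0)
= -15*x^2*z - 2*y*z^2 - 6
At (-1, -3, 1): -15.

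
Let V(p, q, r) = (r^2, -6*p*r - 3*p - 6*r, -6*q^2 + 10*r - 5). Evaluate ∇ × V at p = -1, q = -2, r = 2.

(∇×V)₁ = ∂V₃/∂q − ∂V₂/∂r = 6*p - 12*q + 6
(∇×V)₂ = ∂V₁/∂r − ∂V₃/∂p = 2*r
(∇×V)₃ = ∂V₂/∂p − ∂V₁/∂q = -6*r - 3
∇×V = (6*p - 12*q + 6, 2*r, -6*r - 3)
At (-1, -2, 2): (24, 4, -15).

(24, 4, -15)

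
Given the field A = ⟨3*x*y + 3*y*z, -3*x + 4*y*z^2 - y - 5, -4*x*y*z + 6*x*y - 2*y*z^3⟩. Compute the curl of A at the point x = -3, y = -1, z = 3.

(∇×A)₁ = ∂A₃/∂y − ∂A₂/∂z = -4*x*z + 6*x - 8*y*z - 2*z^3
(∇×A)₂ = ∂A₁/∂z − ∂A₃/∂x = 4*y*z - 3*y
(∇×A)₃ = ∂A₂/∂x − ∂A₁/∂y = -3*x - 3*z - 3
∇×A = (-4*x*z + 6*x - 8*y*z - 2*z^3, 4*y*z - 3*y, -3*x - 3*z - 3)
At (-3, -1, 3): (-12, -9, -3).

(-12, -9, -3)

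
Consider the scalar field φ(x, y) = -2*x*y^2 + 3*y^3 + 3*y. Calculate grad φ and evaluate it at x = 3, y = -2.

∂φ/∂x = -2*y^2
∂φ/∂y = -4*x*y + 9*y^2 + 3
∇φ = (-2*y^2, -4*x*y + 9*y^2 + 3)
At (3, -2): (-8, 63).

(-8, 63)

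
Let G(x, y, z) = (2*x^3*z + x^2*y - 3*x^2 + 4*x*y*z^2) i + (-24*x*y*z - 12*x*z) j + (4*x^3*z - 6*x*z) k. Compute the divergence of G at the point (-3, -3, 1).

60

∂G₁/∂x = 6*x^2*z + 2*x*y - 6*x + 4*y*z^2
∂G₂/∂y = -24*x*z
∂G₃/∂z = 4*x^3 - 6*x
∇·G = 4*x^3 + 6*x^2*z + 2*x*y - 24*x*z - 12*x + 4*y*z^2
At (-3, -3, 1): 60.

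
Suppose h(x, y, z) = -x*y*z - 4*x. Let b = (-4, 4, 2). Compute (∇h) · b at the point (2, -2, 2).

-8

∂h/∂x = -y*z - 4
∂h/∂y = -x*z
∂h/∂z = -x*y
∇h at (2, -2, 2) = (0, -4, 4)
∇h · b = (0)(-4) + (-4)(4) + (4)(2) = -8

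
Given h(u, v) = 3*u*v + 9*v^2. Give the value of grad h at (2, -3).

(-9, -48)

∂h/∂u = 3*v
∂h/∂v = 3*u + 18*v
∇h = (3*v, 3*u + 18*v)
At (2, -3): (-9, -48).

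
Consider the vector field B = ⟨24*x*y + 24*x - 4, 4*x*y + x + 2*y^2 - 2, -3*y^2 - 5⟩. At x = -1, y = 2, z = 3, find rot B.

(-12, 0, 33)

(∇×B)₁ = ∂B₃/∂y − ∂B₂/∂z = -6*y
(∇×B)₂ = ∂B₁/∂z − ∂B₃/∂x = 0
(∇×B)₃ = ∂B₂/∂x − ∂B₁/∂y = -24*x + 4*y + 1
∇×B = (-6*y, 0, -24*x + 4*y + 1)
At (-1, 2, 3): (-12, 0, 33).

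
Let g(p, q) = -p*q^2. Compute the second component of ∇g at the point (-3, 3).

(∇g)_2 = ∂g/∂q = -2*p*q
At (-3, 3): 18.

18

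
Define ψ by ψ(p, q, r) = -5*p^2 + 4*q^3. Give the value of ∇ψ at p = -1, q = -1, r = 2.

∂ψ/∂p = -10*p
∂ψ/∂q = 12*q^2
∂ψ/∂r = 0
∇ψ = (-10*p, 12*q^2, 0)
At (-1, -1, 2): (10, 12, 0).

(10, 12, 0)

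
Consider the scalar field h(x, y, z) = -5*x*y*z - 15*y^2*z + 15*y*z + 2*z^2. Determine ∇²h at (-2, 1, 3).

-86

∂²h/∂x² = 0
∂²h/∂y² = -30*z
∂²h/∂z² = 4
∇²h = -30*z + 4
At (-2, 1, 3): -86.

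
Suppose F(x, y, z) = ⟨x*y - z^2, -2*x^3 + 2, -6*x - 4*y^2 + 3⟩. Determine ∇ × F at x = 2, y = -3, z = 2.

(∇×F)₁ = ∂F₃/∂y − ∂F₂/∂z = -8*y
(∇×F)₂ = ∂F₁/∂z − ∂F₃/∂x = -2*z + 6
(∇×F)₃ = ∂F₂/∂x − ∂F₁/∂y = -6*x^2 - x
∇×F = (-8*y, -2*z + 6, -6*x^2 - x)
At (2, -3, 2): (24, 2, -26).

(24, 2, -26)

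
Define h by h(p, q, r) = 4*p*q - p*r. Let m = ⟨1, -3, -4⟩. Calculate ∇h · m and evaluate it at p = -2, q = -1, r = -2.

14

∂h/∂p = 4*q - r
∂h/∂q = 4*p
∂h/∂r = -p
∇h at (-2, -1, -2) = (-2, -8, 2)
∇h · m = (-2)(1) + (-8)(-3) + (2)(-4) = 14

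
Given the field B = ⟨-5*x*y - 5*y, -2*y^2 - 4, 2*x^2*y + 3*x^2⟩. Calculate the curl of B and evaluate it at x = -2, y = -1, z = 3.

(∇×B)₁ = ∂B₃/∂y − ∂B₂/∂z = 2*x^2
(∇×B)₂ = ∂B₁/∂z − ∂B₃/∂x = -4*x*y - 6*x
(∇×B)₃ = ∂B₂/∂x − ∂B₁/∂y = 5*x + 5
∇×B = (2*x^2, -4*x*y - 6*x, 5*x + 5)
At (-2, -1, 3): (8, 4, -5).

(8, 4, -5)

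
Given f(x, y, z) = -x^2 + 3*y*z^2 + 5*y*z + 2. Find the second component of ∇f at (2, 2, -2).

2

(∇f)_2 = ∂f/∂y = 3*z^2 + 5*z
At (2, 2, -2): 2.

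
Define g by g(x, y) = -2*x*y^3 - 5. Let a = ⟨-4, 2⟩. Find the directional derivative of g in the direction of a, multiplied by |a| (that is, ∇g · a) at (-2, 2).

∂g/∂x = -2*y^3
∂g/∂y = -6*x*y^2
∇g at (-2, 2) = (-16, 48)
∇g · a = (-16)(-4) + (48)(2) = 160

160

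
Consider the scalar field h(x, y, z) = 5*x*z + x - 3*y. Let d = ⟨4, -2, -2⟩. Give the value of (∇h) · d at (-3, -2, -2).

∂h/∂x = 5*z + 1
∂h/∂y = -3
∂h/∂z = 5*x
∇h at (-3, -2, -2) = (-9, -3, -15)
∇h · d = (-9)(4) + (-3)(-2) + (-15)(-2) = 0

0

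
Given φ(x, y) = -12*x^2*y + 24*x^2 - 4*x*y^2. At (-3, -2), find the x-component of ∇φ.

(∇φ)_1 = ∂φ/∂x = -24*x*y + 48*x - 4*y^2
At (-3, -2): -304.

-304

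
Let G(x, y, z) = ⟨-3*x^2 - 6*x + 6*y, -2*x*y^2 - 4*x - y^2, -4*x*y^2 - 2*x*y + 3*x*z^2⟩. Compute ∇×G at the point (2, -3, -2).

(∇×G)₁ = ∂G₃/∂y − ∂G₂/∂z = -8*x*y - 2*x
(∇×G)₂ = ∂G₁/∂z − ∂G₃/∂x = 4*y^2 + 2*y - 3*z^2
(∇×G)₃ = ∂G₂/∂x − ∂G₁/∂y = -2*y^2 - 10
∇×G = (-8*x*y - 2*x, 4*y^2 + 2*y - 3*z^2, -2*y^2 - 10)
At (2, -3, -2): (44, 18, -28).

(44, 18, -28)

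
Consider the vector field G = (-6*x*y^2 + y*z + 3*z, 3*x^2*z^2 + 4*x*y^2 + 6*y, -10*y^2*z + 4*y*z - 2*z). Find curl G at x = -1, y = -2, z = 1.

(38, 1, 33)

(∇×G)₁ = ∂G₃/∂y − ∂G₂/∂z = -6*x^2*z - 20*y*z + 4*z
(∇×G)₂ = ∂G₁/∂z − ∂G₃/∂x = y + 3
(∇×G)₃ = ∂G₂/∂x − ∂G₁/∂y = 12*x*y + 6*x*z^2 + 4*y^2 - z
∇×G = (-6*x^2*z - 20*y*z + 4*z, y + 3, 12*x*y + 6*x*z^2 + 4*y^2 - z)
At (-1, -2, 1): (38, 1, 33).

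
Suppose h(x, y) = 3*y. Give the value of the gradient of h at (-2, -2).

∂h/∂x = 0
∂h/∂y = 3
∇h = (0, 3)
At (-2, -2): (0, 3).

(0, 3)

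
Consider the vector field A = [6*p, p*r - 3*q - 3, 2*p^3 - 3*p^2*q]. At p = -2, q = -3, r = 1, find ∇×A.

(∇×A)₁ = ∂A₃/∂q − ∂A₂/∂r = -3*p^2 - p
(∇×A)₂ = ∂A₁/∂r − ∂A₃/∂p = -6*p^2 + 6*p*q
(∇×A)₃ = ∂A₂/∂p − ∂A₁/∂q = r
∇×A = (-3*p^2 - p, -6*p^2 + 6*p*q, r)
At (-2, -3, 1): (-10, 12, 1).

(-10, 12, 1)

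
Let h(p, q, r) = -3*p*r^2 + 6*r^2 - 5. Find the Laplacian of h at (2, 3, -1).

∂²h/∂p² = 0
∂²h/∂q² = 0
∂²h/∂r² = 6*(-p + 2)
∇²h = -6*p + 12
At (2, 3, -1): 0.

0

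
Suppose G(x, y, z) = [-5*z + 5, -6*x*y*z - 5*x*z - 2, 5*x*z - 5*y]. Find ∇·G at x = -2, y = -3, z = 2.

14

∂G₁/∂x = 0
∂G₂/∂y = -6*x*z
∂G₃/∂z = 5*x
∇·G = -6*x*z + 5*x
At (-2, -3, 2): 14.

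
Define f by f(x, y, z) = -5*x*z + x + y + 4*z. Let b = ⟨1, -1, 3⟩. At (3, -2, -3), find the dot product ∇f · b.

∂f/∂x = -5*z + 1
∂f/∂y = 1
∂f/∂z = -5*x + 4
∇f at (3, -2, -3) = (16, 1, -11)
∇f · b = (16)(1) + (1)(-1) + (-11)(3) = -18

-18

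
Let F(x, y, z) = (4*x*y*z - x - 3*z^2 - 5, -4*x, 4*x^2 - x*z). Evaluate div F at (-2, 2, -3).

∂F₁/∂x = 4*y*z - 1
∂F₂/∂y = 0
∂F₃/∂z = -x
∇·F = -x + 4*y*z - 1
At (-2, 2, -3): -23.

-23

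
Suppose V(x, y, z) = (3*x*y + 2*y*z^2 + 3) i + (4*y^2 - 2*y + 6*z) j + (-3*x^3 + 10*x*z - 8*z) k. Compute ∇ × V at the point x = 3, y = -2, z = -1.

(∇×V)₁ = ∂V₃/∂y − ∂V₂/∂z = -6
(∇×V)₂ = ∂V₁/∂z − ∂V₃/∂x = 9*x^2 + 4*y*z - 10*z
(∇×V)₃ = ∂V₂/∂x − ∂V₁/∂y = -3*x - 2*z^2
∇×V = (-6, 9*x^2 + 4*y*z - 10*z, -3*x - 2*z^2)
At (3, -2, -1): (-6, 99, -11).

(-6, 99, -11)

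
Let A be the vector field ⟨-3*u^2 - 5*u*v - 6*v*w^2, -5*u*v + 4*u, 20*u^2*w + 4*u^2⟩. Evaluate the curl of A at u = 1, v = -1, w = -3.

(∇×A)₁ = ∂A₃/∂v − ∂A₂/∂w = 0
(∇×A)₂ = ∂A₁/∂w − ∂A₃/∂u = -40*u*w - 8*u - 12*v*w
(∇×A)₃ = ∂A₂/∂u − ∂A₁/∂v = 5*u - 5*v + 6*w^2 + 4
∇×A = (0, -40*u*w - 8*u - 12*v*w, 5*u - 5*v + 6*w^2 + 4)
At (1, -1, -3): (0, 76, 68).

(0, 76, 68)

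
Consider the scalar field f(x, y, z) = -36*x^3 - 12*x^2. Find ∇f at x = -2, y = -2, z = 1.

∂f/∂x = -108*x^2 - 24*x
∂f/∂y = 0
∂f/∂z = 0
∇f = (-108*x^2 - 24*x, 0, 0)
At (-2, -2, 1): (-384, 0, 0).

(-384, 0, 0)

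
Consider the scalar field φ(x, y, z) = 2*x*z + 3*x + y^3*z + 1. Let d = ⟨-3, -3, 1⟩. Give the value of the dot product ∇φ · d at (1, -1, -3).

∂φ/∂x = 2*z + 3
∂φ/∂y = 3*y^2*z
∂φ/∂z = 2*x + y^3
∇φ at (1, -1, -3) = (-3, -9, 1)
∇φ · d = (-3)(-3) + (-9)(-3) + (1)(1) = 37

37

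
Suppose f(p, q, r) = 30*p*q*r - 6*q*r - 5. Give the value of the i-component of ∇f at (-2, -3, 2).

-180

(∇f)_1 = ∂f/∂p = 30*q*r
At (-2, -3, 2): -180.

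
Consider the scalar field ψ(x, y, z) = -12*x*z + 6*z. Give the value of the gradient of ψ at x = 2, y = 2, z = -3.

(36, 0, -18)

∂ψ/∂x = -12*z
∂ψ/∂y = 0
∂ψ/∂z = -12*x + 6
∇ψ = (-12*z, 0, -12*x + 6)
At (2, 2, -3): (36, 0, -18).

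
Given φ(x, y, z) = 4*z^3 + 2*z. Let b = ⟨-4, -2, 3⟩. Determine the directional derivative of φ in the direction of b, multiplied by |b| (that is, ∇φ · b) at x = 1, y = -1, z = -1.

∂φ/∂x = 0
∂φ/∂y = 0
∂φ/∂z = 12*z^2 + 2
∇φ at (1, -1, -1) = (0, 0, 14)
∇φ · b = (0)(-4) + (0)(-2) + (14)(3) = 42

42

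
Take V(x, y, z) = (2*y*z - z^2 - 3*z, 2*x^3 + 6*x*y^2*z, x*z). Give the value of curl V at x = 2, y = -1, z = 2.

(-12, -11, 32)

(∇×V)₁ = ∂V₃/∂y − ∂V₂/∂z = -6*x*y^2
(∇×V)₂ = ∂V₁/∂z − ∂V₃/∂x = 2*y - 3*z - 3
(∇×V)₃ = ∂V₂/∂x − ∂V₁/∂y = 6*x^2 + 6*y^2*z - 2*z
∇×V = (-6*x*y^2, 2*y - 3*z - 3, 6*x^2 + 6*y^2*z - 2*z)
At (2, -1, 2): (-12, -11, 32).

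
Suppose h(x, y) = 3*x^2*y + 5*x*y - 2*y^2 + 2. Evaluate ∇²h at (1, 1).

2

∂²h/∂x² = 6*y
∂²h/∂y² = -4
∇²h = 6*y - 4
At (1, 1): 2.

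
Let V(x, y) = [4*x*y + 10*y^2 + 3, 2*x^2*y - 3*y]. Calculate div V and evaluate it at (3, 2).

∂V₁/∂x = 4*y
∂V₂/∂y = 2*x^2 - 3
∇·V = 2*x^2 + 4*y - 3
At (3, 2): 23.

23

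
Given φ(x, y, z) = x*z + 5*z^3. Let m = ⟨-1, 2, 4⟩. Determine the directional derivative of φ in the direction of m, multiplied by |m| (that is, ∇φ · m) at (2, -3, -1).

∂φ/∂x = z
∂φ/∂y = 0
∂φ/∂z = x + 15*z^2
∇φ at (2, -3, -1) = (-1, 0, 17)
∇φ · m = (-1)(-1) + (0)(2) + (17)(4) = 69

69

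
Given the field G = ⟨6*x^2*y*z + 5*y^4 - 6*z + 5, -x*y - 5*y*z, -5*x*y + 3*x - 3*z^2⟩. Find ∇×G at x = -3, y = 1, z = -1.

(∇×G)₁ = ∂G₃/∂y − ∂G₂/∂z = -5*x + 5*y
(∇×G)₂ = ∂G₁/∂z − ∂G₃/∂x = 6*x^2*y + 5*y - 9
(∇×G)₃ = ∂G₂/∂x − ∂G₁/∂y = -6*x^2*z - 20*y^3 - y
∇×G = (-5*x + 5*y, 6*x^2*y + 5*y - 9, -6*x^2*z - 20*y^3 - y)
At (-3, 1, -1): (20, 50, 33).

(20, 50, 33)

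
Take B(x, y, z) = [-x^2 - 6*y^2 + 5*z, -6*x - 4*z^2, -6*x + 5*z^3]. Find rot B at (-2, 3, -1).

(∇×B)₁ = ∂B₃/∂y − ∂B₂/∂z = 8*z
(∇×B)₂ = ∂B₁/∂z − ∂B₃/∂x = 11
(∇×B)₃ = ∂B₂/∂x − ∂B₁/∂y = 12*y - 6
∇×B = (8*z, 11, 12*y - 6)
At (-2, 3, -1): (-8, 11, 30).

(-8, 11, 30)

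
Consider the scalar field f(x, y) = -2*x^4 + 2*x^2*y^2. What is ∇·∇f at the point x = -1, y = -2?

-4

∂²f/∂x² = 4*(-6*x^2 + y^2)
∂²f/∂y² = 4*x^2
∇²f = -20*x^2 + 4*y^2
At (-1, -2): -4.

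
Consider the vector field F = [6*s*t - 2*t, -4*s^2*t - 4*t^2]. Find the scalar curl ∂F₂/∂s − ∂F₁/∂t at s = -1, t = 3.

32

∂F₂/∂s = -8*s*t
∂F₁/∂t = 6*s - 2
Scalar curl = -8*s*t - 6*s + 2
At (-1, 3): 32.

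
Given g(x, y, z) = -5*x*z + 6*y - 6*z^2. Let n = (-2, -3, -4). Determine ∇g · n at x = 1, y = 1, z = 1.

60

∂g/∂x = -5*z
∂g/∂y = 6
∂g/∂z = -5*x - 12*z
∇g at (1, 1, 1) = (-5, 6, -17)
∇g · n = (-5)(-2) + (6)(-3) + (-17)(-4) = 60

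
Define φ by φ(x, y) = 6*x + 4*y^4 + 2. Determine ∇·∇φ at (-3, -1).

∂²φ/∂x² = 0
∂²φ/∂y² = 48*y^2
∇²φ = 48*y^2
At (-3, -1): 48.

48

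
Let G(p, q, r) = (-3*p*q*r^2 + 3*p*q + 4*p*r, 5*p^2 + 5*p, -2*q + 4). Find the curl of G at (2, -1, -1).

(-2, -4, 25)

(∇×G)₁ = ∂G₃/∂q − ∂G₂/∂r = -2
(∇×G)₂ = ∂G₁/∂r − ∂G₃/∂p = -6*p*q*r + 4*p
(∇×G)₃ = ∂G₂/∂p − ∂G₁/∂q = 3*p*r^2 + 7*p + 5
∇×G = (-2, -6*p*q*r + 4*p, 3*p*r^2 + 7*p + 5)
At (2, -1, -1): (-2, -4, 25).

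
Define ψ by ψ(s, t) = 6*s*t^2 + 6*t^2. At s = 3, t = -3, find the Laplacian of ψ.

∂²ψ/∂s² = 0
∂²ψ/∂t² = 12*(s + 1)
∇²ψ = 12*s + 12
At (3, -3): 48.

48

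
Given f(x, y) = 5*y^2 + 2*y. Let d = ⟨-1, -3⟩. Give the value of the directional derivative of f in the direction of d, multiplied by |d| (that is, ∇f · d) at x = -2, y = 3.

∂f/∂x = 0
∂f/∂y = 10*y + 2
∇f at (-2, 3) = (0, 32)
∇f · d = (0)(-1) + (32)(-3) = -96

-96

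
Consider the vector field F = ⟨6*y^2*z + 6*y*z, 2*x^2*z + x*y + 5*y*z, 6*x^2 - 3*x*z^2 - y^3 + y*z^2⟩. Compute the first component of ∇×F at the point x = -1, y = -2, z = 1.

-3

(∇×F)_1 = ∂F₃/∂y − ∂F₂/∂z
= -3*y^2 + z^2 − (2*x^2 + 5*y)
= -2*x^2 - 3*y^2 - 5*y + z^2
At (-1, -2, 1): -3.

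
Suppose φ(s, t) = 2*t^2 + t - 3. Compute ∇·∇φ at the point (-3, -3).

∂²φ/∂s² = 0
∂²φ/∂t² = 4
∇²φ = 4
At (-3, -3): 4.

4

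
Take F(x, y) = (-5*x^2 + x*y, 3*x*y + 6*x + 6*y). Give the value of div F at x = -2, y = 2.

∂F₁/∂x = -10*x + y
∂F₂/∂y = 3*x + 6
∇·F = -7*x + y + 6
At (-2, 2): 22.

22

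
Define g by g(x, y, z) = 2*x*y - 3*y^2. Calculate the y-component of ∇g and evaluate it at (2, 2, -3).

-8

(∇g)_2 = ∂g/∂y = 2*x - 6*y
At (2, 2, -3): -8.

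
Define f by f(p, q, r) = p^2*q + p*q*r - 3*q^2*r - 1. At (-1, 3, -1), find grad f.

∂f/∂p = 2*p*q + q*r
∂f/∂q = p^2 + p*r - 6*q*r
∂f/∂r = p*q - 3*q^2
∇f = (2*p*q + q*r, p^2 + p*r - 6*q*r, p*q - 3*q^2)
At (-1, 3, -1): (-9, 20, -30).

(-9, 20, -30)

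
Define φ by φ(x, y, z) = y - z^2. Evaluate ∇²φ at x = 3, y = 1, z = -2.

-2

∂²φ/∂x² = 0
∂²φ/∂y² = 0
∂²φ/∂z² = -2
∇²φ = -2
At (3, 1, -2): -2.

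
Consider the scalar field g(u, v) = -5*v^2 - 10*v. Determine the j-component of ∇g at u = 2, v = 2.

-30

(∇g)_2 = ∂g/∂v = -10*v - 10
At (2, 2): -30.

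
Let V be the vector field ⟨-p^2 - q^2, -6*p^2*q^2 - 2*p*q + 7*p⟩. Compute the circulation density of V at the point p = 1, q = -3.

-101

∂V₂/∂p = -12*p*q^2 - 2*q + 7
∂V₁/∂q = -2*q
Scalar curl = -12*p*q^2 + 7
At (1, -3): -101.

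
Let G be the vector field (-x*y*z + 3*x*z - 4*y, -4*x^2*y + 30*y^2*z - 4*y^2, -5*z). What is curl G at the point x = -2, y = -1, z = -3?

(-30, -8, -6)

(∇×G)₁ = ∂G₃/∂y − ∂G₂/∂z = -30*y^2
(∇×G)₂ = ∂G₁/∂z − ∂G₃/∂x = -x*y + 3*x
(∇×G)₃ = ∂G₂/∂x − ∂G₁/∂y = -8*x*y + x*z + 4
∇×G = (-30*y^2, -x*y + 3*x, -8*x*y + x*z + 4)
At (-2, -1, -3): (-30, -8, -6).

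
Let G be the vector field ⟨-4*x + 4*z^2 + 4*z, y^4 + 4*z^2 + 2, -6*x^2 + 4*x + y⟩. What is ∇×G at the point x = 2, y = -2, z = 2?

(∇×G)₁ = ∂G₃/∂y − ∂G₂/∂z = -8*z + 1
(∇×G)₂ = ∂G₁/∂z − ∂G₃/∂x = 12*x + 8*z
(∇×G)₃ = ∂G₂/∂x − ∂G₁/∂y = 0
∇×G = (-8*z + 1, 12*x + 8*z, 0)
At (2, -2, 2): (-15, 40, 0).

(-15, 40, 0)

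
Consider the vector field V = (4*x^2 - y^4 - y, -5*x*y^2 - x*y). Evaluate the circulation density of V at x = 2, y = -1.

∂V₂/∂x = -5*y^2 - y
∂V₁/∂y = -4*y^3 - 1
Scalar curl = 4*y^3 - 5*y^2 - y + 1
At (2, -1): -7.

-7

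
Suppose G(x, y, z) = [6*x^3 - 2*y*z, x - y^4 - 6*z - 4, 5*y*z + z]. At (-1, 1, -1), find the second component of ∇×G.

(∇×G)_2 = ∂G₁/∂z − ∂G₃/∂x
= -2*y − (0)
= -2*y
At (-1, 1, -1): -2.

-2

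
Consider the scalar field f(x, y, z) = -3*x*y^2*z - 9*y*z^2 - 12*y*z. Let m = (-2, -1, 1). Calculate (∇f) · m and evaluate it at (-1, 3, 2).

∂f/∂x = -3*y^2*z
∂f/∂y = -6*x*y*z - 9*z^2 - 12*z
∂f/∂z = -3*x*y^2 - 18*y*z - 12*y
∇f at (-1, 3, 2) = (-54, -24, -117)
∇f · m = (-54)(-2) + (-24)(-1) + (-117)(1) = 15

15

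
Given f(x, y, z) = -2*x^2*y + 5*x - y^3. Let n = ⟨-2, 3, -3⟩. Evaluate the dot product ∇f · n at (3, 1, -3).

-49

∂f/∂x = -4*x*y + 5
∂f/∂y = -2*x^2 - 3*y^2
∂f/∂z = 0
∇f at (3, 1, -3) = (-7, -21, 0)
∇f · n = (-7)(-2) + (-21)(3) + (0)(-3) = -49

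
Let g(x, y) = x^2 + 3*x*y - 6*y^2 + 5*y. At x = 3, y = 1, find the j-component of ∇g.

(∇g)_2 = ∂g/∂y = 3*x - 12*y + 5
At (3, 1): 2.

2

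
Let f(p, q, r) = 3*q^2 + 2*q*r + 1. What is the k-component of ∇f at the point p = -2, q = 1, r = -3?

(∇f)_3 = ∂f/∂r = 2*q
At (-2, 1, -3): 2.

2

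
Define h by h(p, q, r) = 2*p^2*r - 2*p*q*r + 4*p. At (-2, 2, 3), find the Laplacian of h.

12

∂²h/∂p² = 4*r
∂²h/∂q² = 0
∂²h/∂r² = 0
∇²h = 4*r
At (-2, 2, 3): 12.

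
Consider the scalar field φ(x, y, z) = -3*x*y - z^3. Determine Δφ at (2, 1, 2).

∂²φ/∂x² = 0
∂²φ/∂y² = 0
∂²φ/∂z² = -6*z
∇²φ = -6*z
At (2, 1, 2): -12.

-12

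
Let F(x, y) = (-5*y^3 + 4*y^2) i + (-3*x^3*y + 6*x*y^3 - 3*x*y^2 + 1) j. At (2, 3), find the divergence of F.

∂F₁/∂x = 0
∂F₂/∂y = -3*x^3 + 18*x*y^2 - 6*x*y
∇·F = -3*x^3 + 18*x*y^2 - 6*x*y
At (2, 3): 264.

264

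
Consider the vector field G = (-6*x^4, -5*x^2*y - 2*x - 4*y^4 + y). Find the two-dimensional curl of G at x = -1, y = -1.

-12

∂G₂/∂x = -10*x*y - 2
∂G₁/∂y = 0
Scalar curl = -10*x*y - 2
At (-1, -1): -12.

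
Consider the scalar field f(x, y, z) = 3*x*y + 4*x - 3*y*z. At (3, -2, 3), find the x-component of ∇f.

(∇f)_1 = ∂f/∂x = 3*y + 4
At (3, -2, 3): -2.

-2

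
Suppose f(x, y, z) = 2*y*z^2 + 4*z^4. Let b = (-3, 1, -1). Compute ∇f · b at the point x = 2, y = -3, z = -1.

6

∂f/∂x = 0
∂f/∂y = 2*z^2
∂f/∂z = 4*y*z + 16*z^3
∇f at (2, -3, -1) = (0, 2, -4)
∇f · b = (0)(-3) + (2)(1) + (-4)(-1) = 6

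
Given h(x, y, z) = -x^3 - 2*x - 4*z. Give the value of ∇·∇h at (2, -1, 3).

∂²h/∂x² = -6*x
∂²h/∂y² = 0
∂²h/∂z² = 0
∇²h = -6*x
At (2, -1, 3): -12.

-12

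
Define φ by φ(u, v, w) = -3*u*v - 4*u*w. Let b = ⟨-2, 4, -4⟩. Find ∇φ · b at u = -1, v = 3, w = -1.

6

∂φ/∂u = -3*v - 4*w
∂φ/∂v = -3*u
∂φ/∂w = -4*u
∇φ at (-1, 3, -1) = (-5, 3, 4)
∇φ · b = (-5)(-2) + (3)(4) + (4)(-4) = 6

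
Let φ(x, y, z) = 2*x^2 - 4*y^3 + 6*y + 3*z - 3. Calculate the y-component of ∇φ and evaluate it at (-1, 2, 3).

(∇φ)_2 = ∂φ/∂y = -12*y^2 + 6
At (-1, 2, 3): -42.

-42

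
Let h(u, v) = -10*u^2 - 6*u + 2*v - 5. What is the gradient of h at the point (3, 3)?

∂h/∂u = -20*u - 6
∂h/∂v = 2
∇h = (-20*u - 6, 2)
At (3, 3): (-66, 2).

(-66, 2)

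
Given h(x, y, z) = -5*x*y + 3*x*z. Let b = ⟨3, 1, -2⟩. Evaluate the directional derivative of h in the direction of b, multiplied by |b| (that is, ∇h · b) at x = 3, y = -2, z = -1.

∂h/∂x = -5*y + 3*z
∂h/∂y = -5*x
∂h/∂z = 3*x
∇h at (3, -2, -1) = (7, -15, 9)
∇h · b = (7)(3) + (-15)(1) + (9)(-2) = -12

-12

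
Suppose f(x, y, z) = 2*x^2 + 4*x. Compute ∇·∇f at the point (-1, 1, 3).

4

∂²f/∂x² = 4
∂²f/∂y² = 0
∂²f/∂z² = 0
∇²f = 4
At (-1, 1, 3): 4.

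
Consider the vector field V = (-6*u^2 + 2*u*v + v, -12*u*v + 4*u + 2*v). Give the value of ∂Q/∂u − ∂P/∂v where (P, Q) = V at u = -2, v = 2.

∂V₂/∂u = -12*v + 4
∂V₁/∂v = 2*u + 1
Scalar curl = -2*u - 12*v + 3
At (-2, 2): -17.

-17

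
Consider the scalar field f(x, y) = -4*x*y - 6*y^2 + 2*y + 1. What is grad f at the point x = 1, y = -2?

∂f/∂x = -4*y
∂f/∂y = -4*x - 12*y + 2
∇f = (-4*y, -4*x - 12*y + 2)
At (1, -2): (8, 22).

(8, 22)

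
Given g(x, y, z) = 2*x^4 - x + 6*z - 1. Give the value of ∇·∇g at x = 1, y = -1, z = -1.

24

∂²g/∂x² = 24*x^2
∂²g/∂y² = 0
∂²g/∂z² = 0
∇²g = 24*x^2
At (1, -1, -1): 24.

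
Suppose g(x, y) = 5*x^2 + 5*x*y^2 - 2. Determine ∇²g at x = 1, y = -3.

∂²g/∂x² = 10
∂²g/∂y² = 10*x
∇²g = 10*x + 10
At (1, -3): 20.

20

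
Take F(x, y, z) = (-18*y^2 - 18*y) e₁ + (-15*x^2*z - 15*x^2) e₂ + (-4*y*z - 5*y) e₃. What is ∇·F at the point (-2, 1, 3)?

∂F₁/∂x = 0
∂F₂/∂y = 0
∂F₃/∂z = -4*y
∇·F = -4*y
At (-2, 1, 3): -4.

-4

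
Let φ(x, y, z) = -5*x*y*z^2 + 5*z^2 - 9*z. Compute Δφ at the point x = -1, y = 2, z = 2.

∂²φ/∂x² = 0
∂²φ/∂y² = 0
∂²φ/∂z² = 10*(-x*y + 1)
∇²φ = -10*x*y + 10
At (-1, 2, 2): 30.

30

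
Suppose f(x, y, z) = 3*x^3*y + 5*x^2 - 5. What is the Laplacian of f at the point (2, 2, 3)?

82

∂²f/∂x² = 2*(9*x*y + 5)
∂²f/∂y² = 0
∂²f/∂z² = 0
∇²f = 18*x*y + 10
At (2, 2, 3): 82.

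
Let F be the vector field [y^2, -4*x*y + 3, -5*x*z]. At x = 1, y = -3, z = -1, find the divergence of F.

-9

∂F₁/∂x = 0
∂F₂/∂y = -4*x
∂F₃/∂z = -5*x
∇·F = -9*x
At (1, -3, -1): -9.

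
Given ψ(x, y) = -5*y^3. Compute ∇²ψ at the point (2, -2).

60

∂²ψ/∂x² = 0
∂²ψ/∂y² = -30*y
∇²ψ = -30*y
At (2, -2): 60.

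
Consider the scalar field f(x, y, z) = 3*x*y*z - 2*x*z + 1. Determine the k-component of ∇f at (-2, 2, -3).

(∇f)_3 = ∂f/∂z = 3*x*y - 2*x
At (-2, 2, -3): -8.

-8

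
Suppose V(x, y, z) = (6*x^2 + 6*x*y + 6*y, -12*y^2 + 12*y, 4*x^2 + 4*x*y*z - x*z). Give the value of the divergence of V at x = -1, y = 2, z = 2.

∂V₁/∂x = 12*x + 6*y
∂V₂/∂y = -24*y + 12
∂V₃/∂z = 4*x*y - x
∇·V = 4*x*y + 11*x - 18*y + 12
At (-1, 2, 2): -43.

-43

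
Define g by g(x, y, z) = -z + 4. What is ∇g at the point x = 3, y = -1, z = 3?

(0, 0, -1)

∂g/∂x = 0
∂g/∂y = 0
∂g/∂z = -1
∇g = (0, 0, -1)
At (3, -1, 3): (0, 0, -1).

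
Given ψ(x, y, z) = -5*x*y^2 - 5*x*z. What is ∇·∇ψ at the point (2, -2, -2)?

-20

∂²ψ/∂x² = 0
∂²ψ/∂y² = -10*x
∂²ψ/∂z² = 0
∇²ψ = -10*x
At (2, -2, -2): -20.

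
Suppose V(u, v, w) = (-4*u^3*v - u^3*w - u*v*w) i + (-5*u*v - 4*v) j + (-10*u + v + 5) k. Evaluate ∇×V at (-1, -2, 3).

(1, 9, 3)

(∇×V)₁ = ∂V₃/∂v − ∂V₂/∂w = 1
(∇×V)₂ = ∂V₁/∂w − ∂V₃/∂u = -u^3 - u*v + 10
(∇×V)₃ = ∂V₂/∂u − ∂V₁/∂v = 4*u^3 + u*w - 5*v
∇×V = (1, -u^3 - u*v + 10, 4*u^3 + u*w - 5*v)
At (-1, -2, 3): (1, 9, 3).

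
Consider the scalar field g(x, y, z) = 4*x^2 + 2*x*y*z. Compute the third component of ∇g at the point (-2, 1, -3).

-4

(∇g)_3 = ∂g/∂z = 2*x*y
At (-2, 1, -3): -4.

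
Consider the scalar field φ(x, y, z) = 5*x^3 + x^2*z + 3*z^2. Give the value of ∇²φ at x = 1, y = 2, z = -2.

32

∂²φ/∂x² = 2*(15*x + z)
∂²φ/∂y² = 0
∂²φ/∂z² = 6
∇²φ = 30*x + 2*z + 6
At (1, 2, -2): 32.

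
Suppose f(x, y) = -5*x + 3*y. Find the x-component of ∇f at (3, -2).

(∇f)_1 = ∂f/∂x = -5
At (3, -2): -5.

-5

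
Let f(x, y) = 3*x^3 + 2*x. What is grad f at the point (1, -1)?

(11, 0)

∂f/∂x = 9*x^2 + 2
∂f/∂y = 0
∇f = (9*x^2 + 2, 0)
At (1, -1): (11, 0).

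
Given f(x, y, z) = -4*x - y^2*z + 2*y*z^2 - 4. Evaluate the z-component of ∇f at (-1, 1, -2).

(∇f)_3 = ∂f/∂z = -y^2 + 4*y*z
At (-1, 1, -2): -9.

-9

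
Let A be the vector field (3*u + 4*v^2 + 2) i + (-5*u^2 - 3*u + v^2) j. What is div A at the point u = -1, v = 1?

5

∂A₁/∂u = 3
∂A₂/∂v = 2*v
∇·A = 2*v + 3
At (-1, 1): 5.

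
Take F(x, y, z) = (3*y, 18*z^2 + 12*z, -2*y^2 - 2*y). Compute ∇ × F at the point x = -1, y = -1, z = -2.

(∇×F)₁ = ∂F₃/∂y − ∂F₂/∂z = -4*y - 36*z - 14
(∇×F)₂ = ∂F₁/∂z − ∂F₃/∂x = 0
(∇×F)₃ = ∂F₂/∂x − ∂F₁/∂y = -3
∇×F = (-4*y - 36*z - 14, 0, -3)
At (-1, -1, -2): (62, 0, -3).

(62, 0, -3)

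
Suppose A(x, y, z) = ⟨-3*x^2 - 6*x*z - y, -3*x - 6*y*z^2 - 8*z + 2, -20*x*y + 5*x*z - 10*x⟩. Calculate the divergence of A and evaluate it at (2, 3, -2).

∂A₁/∂x = -6*x - 6*z
∂A₂/∂y = -6*z^2
∂A₃/∂z = 5*x
∇·A = -x - 6*z^2 - 6*z
At (2, 3, -2): -14.

-14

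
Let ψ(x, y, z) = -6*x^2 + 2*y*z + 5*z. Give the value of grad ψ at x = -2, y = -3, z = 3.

(24, 6, -1)

∂ψ/∂x = -12*x
∂ψ/∂y = 2*z
∂ψ/∂z = 2*y + 5
∇ψ = (-12*x, 2*z, 2*y + 5)
At (-2, -3, 3): (24, 6, -1).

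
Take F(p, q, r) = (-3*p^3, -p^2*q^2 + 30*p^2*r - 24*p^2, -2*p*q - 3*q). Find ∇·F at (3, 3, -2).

∂F₁/∂p = -9*p^2
∂F₂/∂q = -2*p^2*q
∂F₃/∂r = 0
∇·F = -2*p^2*q - 9*p^2
At (3, 3, -2): -135.

-135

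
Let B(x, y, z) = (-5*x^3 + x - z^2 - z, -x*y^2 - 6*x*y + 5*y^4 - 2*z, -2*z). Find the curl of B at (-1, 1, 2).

(2, -5, -7)

(∇×B)₁ = ∂B₃/∂y − ∂B₂/∂z = 2
(∇×B)₂ = ∂B₁/∂z − ∂B₃/∂x = -2*z - 1
(∇×B)₃ = ∂B₂/∂x − ∂B₁/∂y = -y^2 - 6*y
∇×B = (2, -2*z - 1, -y^2 - 6*y)
At (-1, 1, 2): (2, -5, -7).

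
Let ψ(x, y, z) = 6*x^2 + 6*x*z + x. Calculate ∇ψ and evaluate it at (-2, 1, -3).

∂ψ/∂x = 12*x + 6*z + 1
∂ψ/∂y = 0
∂ψ/∂z = 6*x
∇ψ = (12*x + 6*z + 1, 0, 6*x)
At (-2, 1, -3): (-41, 0, -12).

(-41, 0, -12)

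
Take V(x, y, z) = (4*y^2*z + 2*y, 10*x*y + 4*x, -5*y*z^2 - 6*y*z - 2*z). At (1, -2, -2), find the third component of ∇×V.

(∇×V)_3 = ∂V₂/∂x − ∂V₁/∂y
= 10*y + 4 − (8*y*z + 2)
= -8*y*z + 10*y + 2
At (1, -2, -2): -50.

-50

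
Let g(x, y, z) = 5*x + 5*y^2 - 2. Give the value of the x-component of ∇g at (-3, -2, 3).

(∇g)_1 = ∂g/∂x = 5
At (-3, -2, 3): 5.

5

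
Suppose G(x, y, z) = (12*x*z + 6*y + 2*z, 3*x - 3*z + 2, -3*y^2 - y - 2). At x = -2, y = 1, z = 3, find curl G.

(-4, -22, -3)

(∇×G)₁ = ∂G₃/∂y − ∂G₂/∂z = -6*y + 2
(∇×G)₂ = ∂G₁/∂z − ∂G₃/∂x = 12*x + 2
(∇×G)₃ = ∂G₂/∂x − ∂G₁/∂y = -3
∇×G = (-6*y + 2, 12*x + 2, -3)
At (-2, 1, 3): (-4, -22, -3).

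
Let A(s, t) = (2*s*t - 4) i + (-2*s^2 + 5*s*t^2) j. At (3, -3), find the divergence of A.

-96

∂A₁/∂s = 2*t
∂A₂/∂t = 10*s*t
∇·A = 10*s*t + 2*t
At (3, -3): -96.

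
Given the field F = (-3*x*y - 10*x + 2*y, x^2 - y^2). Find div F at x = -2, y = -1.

∂F₁/∂x = -3*y - 10
∂F₂/∂y = -2*y
∇·F = -5*y - 10
At (-2, -1): -5.

-5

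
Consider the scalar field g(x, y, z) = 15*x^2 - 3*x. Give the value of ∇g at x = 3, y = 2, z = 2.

(87, 0, 0)

∂g/∂x = 30*x - 3
∂g/∂y = 0
∂g/∂z = 0
∇g = (30*x - 3, 0, 0)
At (3, 2, 2): (87, 0, 0).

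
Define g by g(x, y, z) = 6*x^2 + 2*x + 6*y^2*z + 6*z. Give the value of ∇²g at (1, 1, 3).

∂²g/∂x² = 12
∂²g/∂y² = 12*z
∂²g/∂z² = 0
∇²g = 12*z + 12
At (1, 1, 3): 48.

48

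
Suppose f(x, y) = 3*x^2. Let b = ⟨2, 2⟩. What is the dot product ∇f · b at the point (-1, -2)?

∂f/∂x = 6*x
∂f/∂y = 0
∇f at (-1, -2) = (-6, 0)
∇f · b = (-6)(2) + (0)(2) = -12

-12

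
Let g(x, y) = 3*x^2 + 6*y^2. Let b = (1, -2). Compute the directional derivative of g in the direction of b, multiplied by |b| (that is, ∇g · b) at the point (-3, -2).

∂g/∂x = 6*x
∂g/∂y = 12*y
∇g at (-3, -2) = (-18, -24)
∇g · b = (-18)(1) + (-24)(-2) = 30

30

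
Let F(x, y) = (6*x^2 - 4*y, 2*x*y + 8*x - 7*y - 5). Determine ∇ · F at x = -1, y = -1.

∂F₁/∂x = 12*x
∂F₂/∂y = 2*x - 7
∇·F = 14*x - 7
At (-1, -1): -21.

-21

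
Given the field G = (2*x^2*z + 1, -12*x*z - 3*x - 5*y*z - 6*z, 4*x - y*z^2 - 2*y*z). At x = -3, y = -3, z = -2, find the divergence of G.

∂G₁/∂x = 4*x*z
∂G₂/∂y = -5*z
∂G₃/∂z = -2*y*z - 2*y
∇·G = 4*x*z - 2*y*z - 2*y - 5*z
At (-3, -3, -2): 28.

28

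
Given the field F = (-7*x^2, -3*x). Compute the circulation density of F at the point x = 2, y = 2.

-3

∂F₂/∂x = -3
∂F₁/∂y = 0
Scalar curl = -3
At (2, 2): -3.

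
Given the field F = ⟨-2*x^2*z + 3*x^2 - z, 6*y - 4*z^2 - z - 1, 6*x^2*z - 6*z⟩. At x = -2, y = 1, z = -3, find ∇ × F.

(∇×F)₁ = ∂F₃/∂y − ∂F₂/∂z = 8*z + 1
(∇×F)₂ = ∂F₁/∂z − ∂F₃/∂x = -2*x^2 - 12*x*z - 1
(∇×F)₃ = ∂F₂/∂x − ∂F₁/∂y = 0
∇×F = (8*z + 1, -2*x^2 - 12*x*z - 1, 0)
At (-2, 1, -3): (-23, -81, 0).

(-23, -81, 0)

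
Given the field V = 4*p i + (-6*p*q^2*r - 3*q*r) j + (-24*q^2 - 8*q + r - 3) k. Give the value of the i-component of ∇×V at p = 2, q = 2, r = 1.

(∇×V)_1 = ∂V₃/∂q − ∂V₂/∂r
= -48*q - 8 − (-6*p*q^2 - 3*q)
= 6*p*q^2 - 45*q - 8
At (2, 2, 1): -50.

-50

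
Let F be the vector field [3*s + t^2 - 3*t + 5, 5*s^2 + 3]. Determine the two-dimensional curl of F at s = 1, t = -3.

19

∂F₂/∂s = 10*s
∂F₁/∂t = 2*t - 3
Scalar curl = 10*s - 2*t + 3
At (1, -3): 19.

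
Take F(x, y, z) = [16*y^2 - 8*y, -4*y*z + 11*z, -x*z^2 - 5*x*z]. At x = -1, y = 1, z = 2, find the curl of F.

(∇×F)₁ = ∂F₃/∂y − ∂F₂/∂z = 4*y - 11
(∇×F)₂ = ∂F₁/∂z − ∂F₃/∂x = z^2 + 5*z
(∇×F)₃ = ∂F₂/∂x − ∂F₁/∂y = -32*y + 8
∇×F = (4*y - 11, z^2 + 5*z, -32*y + 8)
At (-1, 1, 2): (-7, 14, -24).

(-7, 14, -24)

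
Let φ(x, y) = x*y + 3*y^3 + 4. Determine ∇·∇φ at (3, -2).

-36

∂²φ/∂x² = 0
∂²φ/∂y² = 18*y
∇²φ = 18*y
At (3, -2): -36.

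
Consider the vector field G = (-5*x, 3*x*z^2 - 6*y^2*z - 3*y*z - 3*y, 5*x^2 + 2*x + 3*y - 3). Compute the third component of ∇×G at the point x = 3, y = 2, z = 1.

3

(∇×G)_3 = ∂G₂/∂x − ∂G₁/∂y
= 3*z^2 − (0)
= 3*z^2
At (3, 2, 1): 3.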